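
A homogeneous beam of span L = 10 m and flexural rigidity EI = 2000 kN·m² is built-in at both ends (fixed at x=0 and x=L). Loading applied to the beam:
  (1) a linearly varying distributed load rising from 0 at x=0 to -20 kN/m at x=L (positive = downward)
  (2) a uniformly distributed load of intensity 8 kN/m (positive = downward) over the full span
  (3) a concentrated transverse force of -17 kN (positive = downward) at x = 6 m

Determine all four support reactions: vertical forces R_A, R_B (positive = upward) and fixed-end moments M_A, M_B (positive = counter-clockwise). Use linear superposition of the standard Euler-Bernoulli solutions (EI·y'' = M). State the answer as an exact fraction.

Load 1 — triangular load w₀=-20 kN/m (0→w₀ over full span):
  R_A = 3w₀L/20 = 3·(-20)·10/20 = -30 kN
  M_A = w₀L²/30 = (-20)·10²/30 = -200/3 kN·m
  R_B = 7w₀L/20 = 7·(-20)·10/20 = -70 kN
  M_B = -w₀L²/20 = -(-20)·10²/20 = 100 kN·m
Load 2 — uniform load w=8 kN/m over full span:
  R_A = wL/2 = 8·10/2 = 40 kN
  M_A = wL²/12 = 8·10²/12 = 200/3 kN·m
  R_B = wL/2 = 8·10/2 = 40 kN
  M_B = -wL²/12 = -8·10²/12 = -200/3 kN·m
Load 3 — point force P=-17 kN at a=6 m (b=L-a=4):
  R_A = Pb²(3a+b)/L³ = (-17)·4²·(3·6+4)/10³ = -748/125 kN
  M_A = Pab²/L² = (-17)·6·4²/10² = -408/25 kN·m
  R_B = Pa²(a+3b)/L³ = (-17)·6²·(6+3·4)/10³ = -1377/125 kN
  M_B = -Pa²b/L² = -(-17)·6²·4/10² = 612/25 kN·m
Superposition: R_A = 502/125 kN, M_A = -408/25 kN·m, R_B = -5127/125 kN, M_B = 4336/75 kN·m

R_A = 502/125 kN, M_A = -408/25 kN·m, R_B = -5127/125 kN, M_B = 4336/75 kN·m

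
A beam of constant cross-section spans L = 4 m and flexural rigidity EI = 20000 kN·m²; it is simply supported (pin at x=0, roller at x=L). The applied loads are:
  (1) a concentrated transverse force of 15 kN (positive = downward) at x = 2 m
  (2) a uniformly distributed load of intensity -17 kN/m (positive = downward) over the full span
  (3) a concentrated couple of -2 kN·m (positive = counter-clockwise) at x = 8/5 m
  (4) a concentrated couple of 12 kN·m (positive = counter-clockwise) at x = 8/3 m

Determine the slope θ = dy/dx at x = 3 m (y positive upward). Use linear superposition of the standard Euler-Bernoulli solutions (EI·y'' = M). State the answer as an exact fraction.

θ(3) = -287/375000 rad

Load 1 — point force P=15 kN at a=2 m (b=L-a=2):
  θ_1 = -Pa(2L²-6Lx+3x²+a²)/(6LEI)  [x>a] = -15·2·(2·4²-6·4·3+3·3²+2²)/(6·4·20000) = 9/16000 rad
Load 2 — uniform load w=-17 kN/m over full span:
  θ_2 = -w(L³-6Lx²+4x³)/(24EI) = -(-17)·(4³-6·4·3²+4·3³)/(24·20000) = -187/120000 rad
Load 3 — applied couple M₀=-2 kN·m at a=8/5 m (b=L-a=12/5):
  θ_3 = (M₀x²/(2L)-M₀(x-a)+C₁)/EI  [x>a] with C₁=M₀(3b²-L²)/(6L)=-8/75 = ((-2)·3²/(2·4)-(-2)·(3-(8/5))+(-8/75))/20000 = 133/6000000 rad
Load 4 — applied couple M₀=12 kN·m at a=8/3 m (b=L-a=4/3):
  θ_4 = (M₀x²/(2L)-M₀(x-a)+C₁)/EI  [x>a] with C₁=M₀(3b²-L²)/(6L)=-16/3 = (12·3²/(2·4)-12·(3-(8/3))+(-16/3))/20000 = 1/4800 rad
Superposition: θ = Σ θ_i = -287/375000 rad ≈ -0.000765 rad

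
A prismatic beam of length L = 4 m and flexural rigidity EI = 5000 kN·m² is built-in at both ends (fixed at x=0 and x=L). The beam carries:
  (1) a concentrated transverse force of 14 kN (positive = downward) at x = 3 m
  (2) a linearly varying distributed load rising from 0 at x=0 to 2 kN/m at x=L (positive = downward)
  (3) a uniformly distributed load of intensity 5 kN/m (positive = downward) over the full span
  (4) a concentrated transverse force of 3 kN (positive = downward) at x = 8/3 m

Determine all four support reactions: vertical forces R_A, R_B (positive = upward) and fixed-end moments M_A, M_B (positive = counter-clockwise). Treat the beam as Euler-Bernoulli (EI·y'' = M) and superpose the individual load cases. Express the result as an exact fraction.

Load 1 — point force P=14 kN at a=3 m (b=L-a=1):
  R_A = Pb²(3a+b)/L³ = 14·1²·(3·3+1)/4³ = 35/16 kN
  M_A = Pab²/L² = 14·3·1²/4² = 21/8 kN·m
  R_B = Pa²(a+3b)/L³ = 14·3²·(3+3·1)/4³ = 189/16 kN
  M_B = -Pa²b/L² = -14·3²·1/4² = -63/8 kN·m
Load 2 — triangular load w₀=2 kN/m (0→w₀ over full span):
  R_A = 3w₀L/20 = 3·2·4/20 = 6/5 kN
  M_A = w₀L²/30 = 2·4²/30 = 16/15 kN·m
  R_B = 7w₀L/20 = 7·2·4/20 = 14/5 kN
  M_B = -w₀L²/20 = -2·4²/20 = -8/5 kN·m
Load 3 — uniform load w=5 kN/m over full span:
  R_A = wL/2 = 5·4/2 = 10 kN
  M_A = wL²/12 = 5·4²/12 = 20/3 kN·m
  R_B = wL/2 = 5·4/2 = 10 kN
  M_B = -wL²/12 = -5·4²/12 = -20/3 kN·m
Load 4 — point force P=3 kN at a=8/3 m (b=L-a=4/3):
  R_A = Pb²(3a+b)/L³ = 3·(4/3)²·(3·(8/3)+(4/3))/4³ = 7/9 kN
  M_A = Pab²/L² = 3·(8/3)·(4/3)²/4² = 8/9 kN·m
  R_B = Pa²(a+3b)/L³ = 3·(8/3)²·((8/3)+3·(4/3))/4³ = 20/9 kN
  M_B = -Pa²b/L² = -3·(8/3)²·(4/3)/4² = -16/9 kN·m
Superposition: R_A = 10199/720 kN, M_A = 4049/360 kN·m, R_B = 19321/720 kN, M_B = -6451/360 kN·m

R_A = 10199/720 kN, M_A = 4049/360 kN·m, R_B = 19321/720 kN, M_B = -6451/360 kN·m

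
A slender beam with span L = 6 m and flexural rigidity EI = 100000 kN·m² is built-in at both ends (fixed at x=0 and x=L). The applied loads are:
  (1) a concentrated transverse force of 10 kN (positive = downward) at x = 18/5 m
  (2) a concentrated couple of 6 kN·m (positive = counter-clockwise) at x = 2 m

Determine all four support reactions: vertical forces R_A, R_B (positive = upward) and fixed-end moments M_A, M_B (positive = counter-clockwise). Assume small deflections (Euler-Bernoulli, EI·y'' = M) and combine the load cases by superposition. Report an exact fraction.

R_A = 364/75 kN, M_A = 144/25 kN·m, R_B = 386/75 kN, M_B = -166/25 kN·m

Load 1 — point force P=10 kN at a=18/5 m (b=L-a=12/5):
  R_A = Pb²(3a+b)/L³ = 10·(12/5)²·(3·(18/5)+(12/5))/6³ = 88/25 kN
  M_A = Pab²/L² = 10·(18/5)·(12/5)²/6² = 144/25 kN·m
  R_B = Pa²(a+3b)/L³ = 10·(18/5)²·((18/5)+3·(12/5))/6³ = 162/25 kN
  M_B = -Pa²b/L² = -10·(18/5)²·(12/5)/6² = -216/25 kN·m
Load 2 — applied couple M₀=6 kN·m at a=2 m (b=L-a=4):
  R_A = 6M₀ab/L³ = 6·6·2·4/6³ = 4/3 kN
  M_A = M₀b(2a-b)/L² = 6·4·(2·2-4)/6² = 0 kN·m
  R_B = -6M₀ab/L³ = -6·6·2·4/6³ = -4/3 kN
  M_B = M₀a(2b-a)/L² = 6·2·(2·4-2)/6² = 2 kN·m
Superposition: R_A = 364/75 kN, M_A = 144/25 kN·m, R_B = 386/75 kN, M_B = -166/25 kN·m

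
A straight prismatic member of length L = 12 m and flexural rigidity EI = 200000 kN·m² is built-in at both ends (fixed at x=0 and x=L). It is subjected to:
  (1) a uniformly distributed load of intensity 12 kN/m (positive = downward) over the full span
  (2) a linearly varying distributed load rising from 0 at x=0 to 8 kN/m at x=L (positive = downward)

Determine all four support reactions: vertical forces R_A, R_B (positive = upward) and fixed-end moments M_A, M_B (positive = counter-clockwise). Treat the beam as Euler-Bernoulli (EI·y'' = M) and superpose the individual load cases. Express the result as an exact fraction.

R_A = 432/5 kN, M_A = 912/5 kN·m, R_B = 528/5 kN, M_B = -1008/5 kN·m

Load 1 — uniform load w=12 kN/m over full span:
  R_A = wL/2 = 12·12/2 = 72 kN
  M_A = wL²/12 = 12·12²/12 = 144 kN·m
  R_B = wL/2 = 12·12/2 = 72 kN
  M_B = -wL²/12 = -12·12²/12 = -144 kN·m
Load 2 — triangular load w₀=8 kN/m (0→w₀ over full span):
  R_A = 3w₀L/20 = 3·8·12/20 = 72/5 kN
  M_A = w₀L²/30 = 8·12²/30 = 192/5 kN·m
  R_B = 7w₀L/20 = 7·8·12/20 = 168/5 kN
  M_B = -w₀L²/20 = -8·12²/20 = -288/5 kN·m
Superposition: R_A = 432/5 kN, M_A = 912/5 kN·m, R_B = 528/5 kN, M_B = -1008/5 kN·m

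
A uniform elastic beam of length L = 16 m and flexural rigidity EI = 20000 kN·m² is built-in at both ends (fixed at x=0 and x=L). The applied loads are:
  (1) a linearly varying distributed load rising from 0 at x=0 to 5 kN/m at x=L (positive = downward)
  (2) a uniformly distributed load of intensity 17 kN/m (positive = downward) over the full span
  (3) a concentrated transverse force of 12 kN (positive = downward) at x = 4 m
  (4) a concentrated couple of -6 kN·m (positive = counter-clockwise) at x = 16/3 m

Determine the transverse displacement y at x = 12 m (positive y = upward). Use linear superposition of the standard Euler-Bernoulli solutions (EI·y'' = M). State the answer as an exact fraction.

Load 1 — triangular load w₀=5 kN/m (0→w₀ over full span):
  y_1 = -w₀x²(L-x)²(x+2L)/(120LEI) = -5·12²·(16-12)²·(12+2·16)/(120·16·20000) = -33/2500 m
Load 2 — uniform load w=17 kN/m over full span:
  y_2 = -wx²(L-x)²/(24EI) = -17·12²·(16-12)²/(24·20000) = -51/625 m
Load 3 — point force P=12 kN at a=4 m (b=L-a=12):
  y_3 = -Pa²(L-x)²(3bL-(3b+a)(L-x))/(6L³EI)  [x>a] = -12·4²·(16-12)²·(3·12·16-(3·12+4)·(16-12))/(6·16³·20000) = -13/5000 m
Load 4 — applied couple M₀=-6 kN·m at a=16/3 m (b=L-a=32/3):
  y_4 = (R_Ax³/6 - M_Ax²/2 - M₀(x-a)²/2)/EI  [x>a] with R_A=-1/2, M_A=0 = ((-1/2)·12³/6 - 0·12²/2 - (-6)·(12-(16/3))²/2)/20000 = -1/1875 m
Superposition: y = Σ y_i = -1469/15000 m ≈ -0.097933 m

y(12) = -1469/15000 m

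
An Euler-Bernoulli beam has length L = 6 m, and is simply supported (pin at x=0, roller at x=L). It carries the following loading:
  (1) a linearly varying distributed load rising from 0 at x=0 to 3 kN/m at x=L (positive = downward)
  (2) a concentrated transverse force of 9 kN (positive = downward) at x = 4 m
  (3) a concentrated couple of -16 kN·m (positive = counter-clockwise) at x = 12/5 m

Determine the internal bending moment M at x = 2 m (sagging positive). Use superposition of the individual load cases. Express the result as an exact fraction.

Load 1 — triangular load w₀=3 kN/m (0→w₀ over full span):
  M_1 = w₀Lx/6 - w₀x³/(6L) = 3·6·2/6 - 3·2³/(6·6) = 16/3 kN·m
Load 2 — point force P=9 kN at a=4 m (b=L-a=2):
  M_2 = Pbx/L  [x≤a] = 9·2·2/6 = 6 kN·m
Load 3 — applied couple M₀=-16 kN·m at a=12/5 m (b=L-a=18/5):
  M_3 = M₀x/L  [x≤a] = (-16)·2/6 = -16/3 kN·m
Superposition: M = Σ M_i = 6 kN·m ≈ 6.000000 kN·m

M(2) = 6 kN·m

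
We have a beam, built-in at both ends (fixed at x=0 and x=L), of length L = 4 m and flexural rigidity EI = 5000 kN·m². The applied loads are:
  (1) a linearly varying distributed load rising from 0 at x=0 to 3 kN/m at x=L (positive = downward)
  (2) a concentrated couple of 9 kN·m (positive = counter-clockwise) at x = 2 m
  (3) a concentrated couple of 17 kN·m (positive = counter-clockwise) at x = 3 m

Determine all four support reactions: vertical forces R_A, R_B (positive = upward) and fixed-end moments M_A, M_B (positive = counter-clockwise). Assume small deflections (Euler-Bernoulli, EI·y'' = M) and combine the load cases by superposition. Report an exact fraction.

Load 1 — triangular load w₀=3 kN/m (0→w₀ over full span):
  R_A = 3w₀L/20 = 3·3·4/20 = 9/5 kN
  M_A = w₀L²/30 = 3·4²/30 = 8/5 kN·m
  R_B = 7w₀L/20 = 7·3·4/20 = 21/5 kN
  M_B = -w₀L²/20 = -3·4²/20 = -12/5 kN·m
Load 2 — applied couple M₀=9 kN·m at a=2 m (b=L-a=2):
  R_A = 6M₀ab/L³ = 6·9·2·2/4³ = 27/8 kN
  M_A = M₀b(2a-b)/L² = 9·2·(2·2-2)/4² = 9/4 kN·m
  R_B = -6M₀ab/L³ = -6·9·2·2/4³ = -27/8 kN
  M_B = M₀a(2b-a)/L² = 9·2·(2·2-2)/4² = 9/4 kN·m
Load 3 — applied couple M₀=17 kN·m at a=3 m (b=L-a=1):
  R_A = 6M₀ab/L³ = 6·17·3·1/4³ = 153/32 kN
  M_A = M₀b(2a-b)/L² = 17·1·(2·3-1)/4² = 85/16 kN·m
  R_B = -6M₀ab/L³ = -6·17·3·1/4³ = -153/32 kN
  M_B = M₀a(2b-a)/L² = 17·3·(2·1-3)/4² = -51/16 kN·m
Superposition: R_A = 1593/160 kN, M_A = 733/80 kN·m, R_B = -633/160 kN, M_B = -267/80 kN·m

R_A = 1593/160 kN, M_A = 733/80 kN·m, R_B = -633/160 kN, M_B = -267/80 kN·m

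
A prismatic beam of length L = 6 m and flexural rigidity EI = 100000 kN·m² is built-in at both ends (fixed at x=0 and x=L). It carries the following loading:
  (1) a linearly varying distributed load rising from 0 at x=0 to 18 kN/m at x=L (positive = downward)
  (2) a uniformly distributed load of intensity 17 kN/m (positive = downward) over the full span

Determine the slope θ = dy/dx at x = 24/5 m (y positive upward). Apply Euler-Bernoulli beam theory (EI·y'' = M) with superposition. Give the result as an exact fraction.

θ(24/5) = 3591/7812500 rad

Load 1 — triangular load w₀=18 kN/m (0→w₀ over full span):
  θ_1 = -w₀(2x(L-x)(L-2x)(x+2L)+x²(L-x)²)/(120LEI) = -18·(2·(24/5)·(6-(24/5))·(6-2·(24/5))·((24/5)+2·6)+(24/5)²·(6-(24/5))²)/(120·6·100000) = 324/1953125 rad
Load 2 — uniform load w=17 kN/m over full span:
  θ_2 = -wx(L-x)(L-2x)/(12EI) = -17·(24/5)·(6-(24/5))·(6-2·(24/5))/(12·100000) = 459/1562500 rad
Superposition: θ = Σ θ_i = 3591/7812500 rad ≈ 0.000460 rad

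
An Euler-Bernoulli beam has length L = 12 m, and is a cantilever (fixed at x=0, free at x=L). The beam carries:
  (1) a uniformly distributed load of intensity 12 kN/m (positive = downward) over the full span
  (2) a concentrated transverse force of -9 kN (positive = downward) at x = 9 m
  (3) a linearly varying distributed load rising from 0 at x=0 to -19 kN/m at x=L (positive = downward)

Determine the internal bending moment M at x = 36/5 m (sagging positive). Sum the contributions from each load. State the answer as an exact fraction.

M(36/5) = 8457/125 kN·m

Load 1 — uniform load w=12 kN/m over full span:
  M_1 = -w(L-x)²/2 = -12·(12-(36/5))²/2 = -3456/25 kN·m
Load 2 — point force P=-9 kN at a=9 m (b=L-a=3):
  M_2 = -P(a-x)  [x≤a] = -(-9)·(9-(36/5)) = 81/5 kN·m
Load 3 — triangular load w₀=-19 kN/m (0→w₀ over full span):
  M_3 = w₀Lx/2 - w₀L²/3 - w₀x³/(6L) = (-19)·12·(36/5)/2 - (-19)·12²/3 - (-19)·(36/5)³/(6·12) = 23712/125 kN·m
Superposition: M = Σ M_i = 8457/125 kN·m ≈ 67.656000 kN·m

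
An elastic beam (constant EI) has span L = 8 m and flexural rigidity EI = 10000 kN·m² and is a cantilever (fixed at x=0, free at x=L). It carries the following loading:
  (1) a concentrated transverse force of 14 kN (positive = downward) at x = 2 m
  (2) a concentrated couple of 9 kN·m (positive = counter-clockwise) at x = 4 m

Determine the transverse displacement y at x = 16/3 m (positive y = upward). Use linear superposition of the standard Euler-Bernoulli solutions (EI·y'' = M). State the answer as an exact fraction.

y(16/3) = -2/1875 m

Load 1 — point force P=14 kN at a=2 m (b=L-a=6):
  y_1 = -Pa²(3x-a)/(6EI)  [x>a] = -14·2²·(3·(16/3)-2)/(6·10000) = -49/3750 m
Load 2 — applied couple M₀=9 kN·m at a=4 m (b=L-a=4):
  y_2 = M₀a(2x-a)/(2EI)  [x>a] = 9·4·(2·(16/3)-4)/(2·10000) = 3/250 m
Superposition: y = Σ y_i = -2/1875 m ≈ -0.001067 m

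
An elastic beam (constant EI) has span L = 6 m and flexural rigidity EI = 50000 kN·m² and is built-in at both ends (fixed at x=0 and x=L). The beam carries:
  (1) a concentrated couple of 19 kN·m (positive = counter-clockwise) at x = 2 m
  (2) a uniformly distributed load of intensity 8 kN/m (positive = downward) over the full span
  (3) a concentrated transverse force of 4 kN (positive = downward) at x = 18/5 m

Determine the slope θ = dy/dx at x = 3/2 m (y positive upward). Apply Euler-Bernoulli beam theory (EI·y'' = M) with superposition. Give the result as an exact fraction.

θ(3/2) = -5311/25000000 rad

Load 1 — applied couple M₀=19 kN·m at a=2 m (b=L-a=4):
  θ_1 = (R_Ax²/2 - M_Ax)/EI  [x≤a] with R_A=38/9, M_A=0 = ((38/9)·(3/2)²/2 - 0·(3/2))/50000 = 19/200000 rad
Load 2 — uniform load w=8 kN/m over full span:
  θ_2 = -wx(L-x)(L-2x)/(12EI) = -8·(3/2)·(6-(3/2))·(6-2·(3/2))/(12·50000) = -27/100000 rad
Load 3 — point force P=4 kN at a=18/5 m (b=L-a=12/5):
  θ_3 = -Pb²x(2aL-(3a+b)x)/(2L³EI)  [x≤a] = -4·(12/5)²·(3/2)·(2·(18/5)·6-(3·(18/5)+(12/5))·(3/2))/(2·6³·50000) = -117/3125000 rad
Superposition: θ = Σ θ_i = -5311/25000000 rad ≈ -0.000212 rad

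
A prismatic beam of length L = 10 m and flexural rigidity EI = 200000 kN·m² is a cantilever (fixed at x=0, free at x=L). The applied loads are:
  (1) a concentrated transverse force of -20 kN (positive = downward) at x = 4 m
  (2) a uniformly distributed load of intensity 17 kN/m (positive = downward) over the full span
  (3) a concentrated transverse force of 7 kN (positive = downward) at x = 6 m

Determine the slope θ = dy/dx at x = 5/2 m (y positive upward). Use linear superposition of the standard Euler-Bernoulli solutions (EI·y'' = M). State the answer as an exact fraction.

θ(5/2) = -15203/1920000 rad

Load 1 — point force P=-20 kN at a=4 m (b=L-a=6):
  θ_1 = -Px(2a-x)/(2EI)  [x≤a] = -(-20)·(5/2)·(2·4-(5/2))/(2·200000) = 11/16000 rad
Load 2 — uniform load w=17 kN/m over full span:
  θ_2 = -wx(x²-3Lx+3L²)/(6EI) = -17·(5/2)·((5/2)²-3·10·(5/2)+3·10²)/(6·200000) = -629/76800 rad
Load 3 — point force P=7 kN at a=6 m (b=L-a=4):
  θ_3 = -Px(2a-x)/(2EI)  [x≤a] = -7·(5/2)·(2·6-(5/2))/(2·200000) = -133/320000 rad
Superposition: θ = Σ θ_i = -15203/1920000 rad ≈ -0.007918 rad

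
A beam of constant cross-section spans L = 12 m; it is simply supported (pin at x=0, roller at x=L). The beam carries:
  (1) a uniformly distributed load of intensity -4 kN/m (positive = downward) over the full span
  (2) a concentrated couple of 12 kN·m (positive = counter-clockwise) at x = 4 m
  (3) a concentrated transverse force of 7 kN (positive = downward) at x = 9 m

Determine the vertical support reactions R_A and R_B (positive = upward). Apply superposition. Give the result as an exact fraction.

R_A = -85/4 kN, R_B = -79/4 kN

Load 1 — uniform load w=-4 kN/m over full span:
  R_A = wL/2 = (-4)·12/2 = -24 kN
  R_B = wL/2 = (-4)·12/2 = -24 kN
Load 2 — applied couple M₀=12 kN·m at a=4 m (b=L-a=8):
  R_A = M₀/L = 12/12 = 1 kN
  R_B = -M₀/L = -12/12 = -1 kN
Load 3 — point force P=7 kN at a=9 m (b=L-a=3):
  R_A = Pb/L = 7·3/12 = 7/4 kN
  R_B = Pa/L = 7·9/12 = 21/4 kN
Superposition: R_A = -85/4 kN, R_B = -79/4 kN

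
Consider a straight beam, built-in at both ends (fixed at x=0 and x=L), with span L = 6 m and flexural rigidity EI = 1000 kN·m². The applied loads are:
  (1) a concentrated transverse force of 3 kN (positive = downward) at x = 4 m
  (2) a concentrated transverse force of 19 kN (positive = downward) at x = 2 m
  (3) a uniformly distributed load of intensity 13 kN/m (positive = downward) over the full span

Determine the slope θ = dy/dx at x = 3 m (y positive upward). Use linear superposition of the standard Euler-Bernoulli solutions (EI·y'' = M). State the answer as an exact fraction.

θ(3) = 1/375 rad

Load 1 — point force P=3 kN at a=4 m (b=L-a=2):
  θ_1 = -Pb²x(2aL-(3a+b)x)/(2L³EI)  [x≤a] = -3·2²·3·(2·4·6-(3·4+2)·3)/(2·6³·1000) = -1/2000 rad
Load 2 — point force P=19 kN at a=2 m (b=L-a=4):
  θ_2 = Pa²(L-x)(2bL-(3b+a)(L-x))/(2L³EI)  [x>a] = 19·2²·(6-3)·(2·4·6-(3·4+2)·(6-3))/(2·6³·1000) = 19/6000 rad
Load 3 — uniform load w=13 kN/m over full span:
  θ_3 = -wx(L-x)(L-2x)/(12EI) = -13·3·(6-3)·(6-2·3)/(12·1000) = 0 rad
Superposition: θ = Σ θ_i = 1/375 rad ≈ 0.002667 rad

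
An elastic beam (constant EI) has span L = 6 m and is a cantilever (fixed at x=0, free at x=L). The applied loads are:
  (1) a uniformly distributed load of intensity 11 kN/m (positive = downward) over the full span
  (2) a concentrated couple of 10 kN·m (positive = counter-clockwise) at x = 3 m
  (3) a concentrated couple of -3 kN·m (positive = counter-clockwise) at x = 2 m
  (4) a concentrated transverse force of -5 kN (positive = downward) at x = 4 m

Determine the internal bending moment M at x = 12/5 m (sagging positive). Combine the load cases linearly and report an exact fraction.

M(12/5) = -1332/25 kN·m

Load 1 — uniform load w=11 kN/m over full span:
  M_1 = -w(L-x)²/2 = -11·(6-(12/5))²/2 = -1782/25 kN·m
Load 2 — applied couple M₀=10 kN·m at a=3 m (b=L-a=3):
  M_2 = M₀  [x≤a] = 10 = 10 kN·m
Load 3 — applied couple M₀=-3 kN·m at a=2 m (b=L-a=4):
  M_3 = 0  [x>a] = 0 kN·m
Load 4 — point force P=-5 kN at a=4 m (b=L-a=2):
  M_4 = -P(a-x)  [x≤a] = -(-5)·(4-(12/5)) = 8 kN·m
Superposition: M = Σ M_i = -1332/25 kN·m ≈ -53.280000 kN·m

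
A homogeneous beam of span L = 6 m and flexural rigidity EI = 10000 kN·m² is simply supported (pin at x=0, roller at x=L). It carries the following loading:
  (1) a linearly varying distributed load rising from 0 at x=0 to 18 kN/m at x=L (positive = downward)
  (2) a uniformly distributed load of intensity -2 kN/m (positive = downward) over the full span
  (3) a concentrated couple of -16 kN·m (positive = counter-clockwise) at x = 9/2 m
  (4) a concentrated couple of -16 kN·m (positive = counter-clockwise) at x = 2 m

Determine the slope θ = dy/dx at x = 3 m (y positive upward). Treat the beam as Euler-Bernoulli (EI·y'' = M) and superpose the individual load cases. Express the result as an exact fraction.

θ(3) = -607/1200000 rad

Load 1 — triangular load w₀=18 kN/m (0→w₀ over full span):
  θ_1 = -w₀(7L⁴-30L²x²+15x⁴)/(360LEI) = -18·(7·6⁴-30·6²·3²+15·3⁴)/(360·6·10000) = -189/400000 rad
Load 2 — uniform load w=-2 kN/m over full span:
  θ_2 = -w(L³-6Lx²+4x³)/(24EI) = -(-2)·(6³-6·6·3²+4·3³)/(24·10000) = 0 rad
Load 3 — applied couple M₀=-16 kN·m at a=9/2 m (b=L-a=3/2):
  θ_3 = (M₀x²/(2L)+C₁)/EI  [x≤a] with C₁=M₀(3b²-L²)/(6L)=13 = ((-16)·3²/(2·6)+13)/10000 = 1/10000 rad
Load 4 — applied couple M₀=-16 kN·m at a=2 m (b=L-a=4):
  θ_4 = (M₀x²/(2L)-M₀(x-a)+C₁)/EI  [x>a] with C₁=M₀(3b²-L²)/(6L)=-16/3 = ((-16)·3²/(2·6)-(-16)·(3-2)+(-16/3))/10000 = -1/7500 rad
Superposition: θ = Σ θ_i = -607/1200000 rad ≈ -0.000506 rad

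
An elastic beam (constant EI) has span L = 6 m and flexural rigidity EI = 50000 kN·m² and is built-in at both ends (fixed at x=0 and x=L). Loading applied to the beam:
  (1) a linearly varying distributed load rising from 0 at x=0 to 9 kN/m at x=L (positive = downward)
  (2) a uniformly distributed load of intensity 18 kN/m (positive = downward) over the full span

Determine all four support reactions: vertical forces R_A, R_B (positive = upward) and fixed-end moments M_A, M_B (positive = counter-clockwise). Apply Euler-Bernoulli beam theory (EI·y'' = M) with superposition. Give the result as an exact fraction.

Load 1 — triangular load w₀=9 kN/m (0→w₀ over full span):
  R_A = 3w₀L/20 = 3·9·6/20 = 81/10 kN
  M_A = w₀L²/30 = 9·6²/30 = 54/5 kN·m
  R_B = 7w₀L/20 = 7·9·6/20 = 189/10 kN
  M_B = -w₀L²/20 = -9·6²/20 = -81/5 kN·m
Load 2 — uniform load w=18 kN/m over full span:
  R_A = wL/2 = 18·6/2 = 54 kN
  M_A = wL²/12 = 18·6²/12 = 54 kN·m
  R_B = wL/2 = 18·6/2 = 54 kN
  M_B = -wL²/12 = -18·6²/12 = -54 kN·m
Superposition: R_A = 621/10 kN, M_A = 324/5 kN·m, R_B = 729/10 kN, M_B = -351/5 kN·m

R_A = 621/10 kN, M_A = 324/5 kN·m, R_B = 729/10 kN, M_B = -351/5 kN·m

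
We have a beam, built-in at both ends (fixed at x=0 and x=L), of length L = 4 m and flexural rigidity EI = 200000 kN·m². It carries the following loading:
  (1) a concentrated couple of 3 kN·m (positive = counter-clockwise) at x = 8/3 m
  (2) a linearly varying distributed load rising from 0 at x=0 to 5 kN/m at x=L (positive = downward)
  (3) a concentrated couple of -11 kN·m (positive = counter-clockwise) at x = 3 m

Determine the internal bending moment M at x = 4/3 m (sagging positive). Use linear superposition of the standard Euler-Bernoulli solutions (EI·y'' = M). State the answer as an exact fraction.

M(4/3) = 629/1296 kN·m

Load 1 — applied couple M₀=3 kN·m at a=8/3 m (b=L-a=4/3):
  M_1 = R_Ax - M_A  [x≤a] with R_A=1, M_A=1 = 1·(4/3) - 1 = 1/3 kN·m
Load 2 — triangular load w₀=5 kN/m (0→w₀ over full span):
  M_2 = 3w₀Lx/20 - w₀L²/30 - w₀x³/(6L) = 3·5·4·(4/3)/20 - 5·4²/30 - 5·(4/3)³/(6·4) = 68/81 kN·m
Load 3 — applied couple M₀=-11 kN·m at a=3 m (b=L-a=1):
  M_3 = R_Ax - M_A  [x≤a] with R_A=-99/32, M_A=-55/16 = (-99/32)·(4/3) - (-55/16) = -11/16 kN·m
Superposition: M = Σ M_i = 629/1296 kN·m ≈ 0.485340 kN·m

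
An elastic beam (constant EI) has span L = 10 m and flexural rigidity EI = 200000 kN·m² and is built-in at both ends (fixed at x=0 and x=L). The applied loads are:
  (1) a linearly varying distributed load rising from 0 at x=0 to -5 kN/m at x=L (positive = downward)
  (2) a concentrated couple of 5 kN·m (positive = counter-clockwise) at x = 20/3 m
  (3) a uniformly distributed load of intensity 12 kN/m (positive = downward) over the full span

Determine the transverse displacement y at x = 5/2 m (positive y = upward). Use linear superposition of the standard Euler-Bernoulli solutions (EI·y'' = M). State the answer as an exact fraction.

Load 1 — triangular load w₀=-5 kN/m (0→w₀ over full span):
  y_1 = -w₀x²(L-x)²(x+2L)/(120LEI) = -(-5)·(5/2)²·(10-(5/2))²·((5/2)+2·10)/(120·10·200000) = 27/163840 m
Load 2 — applied couple M₀=5 kN·m at a=20/3 m (b=L-a=10/3):
  y_2 = (R_Ax³/6 - M_Ax²/2)/EI  [x≤a] with R_A=2/3, M_A=5/3 = ((2/3)·(5/2)³/6 - (5/3)·(5/2)²/2)/200000 = -1/57600 m
Load 3 — uniform load w=12 kN/m over full span:
  y_3 = -wx²(L-x)²/(24EI) = -12·(5/2)²·(10-(5/2))²/(24·200000) = -9/10240 m
Superposition: y = Σ y_i = -5393/7372800 m ≈ -0.000731 m

y(5/2) = -5393/7372800 m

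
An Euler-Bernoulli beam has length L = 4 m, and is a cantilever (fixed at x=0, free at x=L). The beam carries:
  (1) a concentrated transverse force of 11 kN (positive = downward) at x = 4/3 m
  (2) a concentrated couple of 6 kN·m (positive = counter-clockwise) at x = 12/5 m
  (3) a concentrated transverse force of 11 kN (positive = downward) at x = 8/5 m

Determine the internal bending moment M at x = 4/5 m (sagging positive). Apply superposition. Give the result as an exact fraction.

Load 1 — point force P=11 kN at a=4/3 m (b=L-a=8/3):
  M_1 = -P(a-x)  [x≤a] = -11·((4/3)-(4/5)) = -88/15 kN·m
Load 2 — applied couple M₀=6 kN·m at a=12/5 m (b=L-a=8/5):
  M_2 = M₀  [x≤a] = 6 = 6 kN·m
Load 3 — point force P=11 kN at a=8/5 m (b=L-a=12/5):
  M_3 = -P(a-x)  [x≤a] = -11·((8/5)-(4/5)) = -44/5 kN·m
Superposition: M = Σ M_i = -26/3 kN·m ≈ -8.666667 kN·m

M(4/5) = -26/3 kN·m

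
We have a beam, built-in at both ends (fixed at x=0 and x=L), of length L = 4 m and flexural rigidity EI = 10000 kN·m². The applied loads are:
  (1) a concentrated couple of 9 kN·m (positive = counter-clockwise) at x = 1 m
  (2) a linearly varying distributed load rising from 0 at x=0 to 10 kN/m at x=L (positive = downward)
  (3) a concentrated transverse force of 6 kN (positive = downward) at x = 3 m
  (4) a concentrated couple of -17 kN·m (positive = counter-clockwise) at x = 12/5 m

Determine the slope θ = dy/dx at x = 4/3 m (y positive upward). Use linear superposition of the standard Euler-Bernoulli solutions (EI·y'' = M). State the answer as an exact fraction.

θ(4/3) = 6557/121500000 rad

Load 1 — applied couple M₀=9 kN·m at a=1 m (b=L-a=3):
  θ_1 = (R_Ax²/2 - M_Ax - M₀(x-a))/EI  [x>a] with R_A=81/32, M_A=-27/16 = ((81/32)·(4/3)²/2 - (-27/16)·(4/3) - 9·((4/3)-1))/10000 = 3/20000 rad
Load 2 — triangular load w₀=10 kN/m (0→w₀ over full span):
  θ_2 = -w₀(2x(L-x)(L-2x)(x+2L)+x²(L-x)²)/(120LEI) = -10·(2·(4/3)·(4-(4/3))·(4-2·(4/3))·((4/3)+2·4)+(4/3)²·(4-(4/3))²)/(120·4·10000) = -32/151875 rad
Load 3 — point force P=6 kN at a=3 m (b=L-a=1):
  θ_3 = -Pb²x(2aL-(3a+b)x)/(2L³EI)  [x≤a] = -6·1²·(4/3)·(2·3·4-(3·3+1)·(4/3))/(2·4³·10000) = -1/15000 rad
Load 4 — applied couple M₀=-17 kN·m at a=12/5 m (b=L-a=8/5):
  θ_4 = (R_Ax²/2 - M_Ax)/EI  [x≤a] with R_A=-153/25, M_A=-136/25 = ((-153/25)·(4/3)²/2 - (-136/25)·(4/3))/10000 = 17/93750 rad
Superposition: θ = Σ θ_i = 6557/121500000 rad ≈ 0.000054 rad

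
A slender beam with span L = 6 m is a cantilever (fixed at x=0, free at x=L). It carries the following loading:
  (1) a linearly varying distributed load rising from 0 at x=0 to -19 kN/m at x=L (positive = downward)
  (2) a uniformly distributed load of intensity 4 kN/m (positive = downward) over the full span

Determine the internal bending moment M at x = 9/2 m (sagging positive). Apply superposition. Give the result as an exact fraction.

Load 1 — triangular load w₀=-19 kN/m (0→w₀ over full span):
  M_1 = w₀Lx/2 - w₀L²/3 - w₀x³/(6L) = (-19)·6·(9/2)/2 - (-19)·6²/3 - (-19)·(9/2)³/(6·6) = 627/32 kN·m
Load 2 — uniform load w=4 kN/m over full span:
  M_2 = -w(L-x)²/2 = -4·(6-(9/2))²/2 = -9/2 kN·m
Superposition: M = Σ M_i = 483/32 kN·m ≈ 15.093750 kN·m

M(9/2) = 483/32 kN·m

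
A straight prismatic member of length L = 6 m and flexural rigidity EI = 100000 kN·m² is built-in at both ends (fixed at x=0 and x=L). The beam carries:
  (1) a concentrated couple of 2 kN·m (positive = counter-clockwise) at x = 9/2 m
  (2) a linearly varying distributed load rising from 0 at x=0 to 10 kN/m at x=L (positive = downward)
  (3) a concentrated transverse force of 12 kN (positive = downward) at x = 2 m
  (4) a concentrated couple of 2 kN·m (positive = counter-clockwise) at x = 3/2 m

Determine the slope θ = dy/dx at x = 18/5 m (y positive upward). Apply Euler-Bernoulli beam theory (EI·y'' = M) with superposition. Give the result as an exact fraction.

θ(18/5) = 441/6250000 rad

Load 1 — applied couple M₀=2 kN·m at a=9/2 m (b=L-a=3/2):
  θ_1 = (R_Ax²/2 - M_Ax)/EI  [x≤a] with R_A=3/8, M_A=5/8 = ((3/8)·(18/5)²/2 - (5/8)·(18/5))/100000 = 9/5000000 rad
Load 2 — triangular load w₀=10 kN/m (0→w₀ over full span):
  θ_2 = -w₀(2x(L-x)(L-2x)(x+2L)+x²(L-x)²)/(120LEI) = -10·(2·(18/5)·(6-(18/5))·(6-2·(18/5))·((18/5)+2·6)+(18/5)²·(6-(18/5))²)/(120·6·100000) = 27/781250 rad
Load 3 — point force P=12 kN at a=2 m (b=L-a=4):
  θ_3 = Pa²(L-x)(2bL-(3b+a)(L-x))/(2L³EI)  [x>a] = 12·2²·(6-(18/5))·(2·4·6-(3·4+2)·(6-(18/5)))/(2·6³·100000) = 3/78125 rad
Load 4 — applied couple M₀=2 kN·m at a=3/2 m (b=L-a=9/2):
  θ_4 = (R_Ax²/2 - M_Ax - M₀(x-a))/EI  [x>a] with R_A=3/8, M_A=-3/8 = ((3/8)·(18/5)²/2 - (-3/8)·(18/5) - 2·((18/5)-(3/2)))/100000 = -21/5000000 rad
Superposition: θ = Σ θ_i = 441/6250000 rad ≈ 0.000071 rad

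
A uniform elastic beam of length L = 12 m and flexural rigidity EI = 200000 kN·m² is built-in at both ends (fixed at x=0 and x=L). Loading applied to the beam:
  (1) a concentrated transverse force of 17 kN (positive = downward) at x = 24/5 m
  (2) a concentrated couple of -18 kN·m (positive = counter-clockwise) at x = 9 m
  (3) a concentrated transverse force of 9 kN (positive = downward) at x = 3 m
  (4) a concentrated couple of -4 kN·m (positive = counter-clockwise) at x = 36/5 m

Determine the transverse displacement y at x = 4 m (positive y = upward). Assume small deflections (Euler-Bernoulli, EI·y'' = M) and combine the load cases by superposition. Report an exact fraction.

y(4) = -15923/25000000 m

Load 1 — point force P=17 kN at a=24/5 m (b=L-a=36/5):
  y_1 = -Pb²x²(3aL-(3a+b)x)/(6L³EI)  [x≤a] = -17·(36/5)²·4²·(3·(24/5)·12-(3·(24/5)+(36/5))·4)/(6·12³·200000) = -459/781250 m
Load 2 — applied couple M₀=-18 kN·m at a=9 m (b=L-a=3):
  y_2 = (R_Ax³/6 - M_Ax²/2)/EI  [x≤a] with R_A=-27/16, M_A=-45/8 = ((-27/16)·4³/6 - (-45/8)·4²/2)/200000 = 27/200000 m
Load 3 — point force P=9 kN at a=3 m (b=L-a=9):
  y_3 = -Pa²(L-x)²(3bL-(3b+a)(L-x))/(6L³EI)  [x>a] = -9·3²·(12-4)²·(3·9·12-(3·9+3)·(12-4))/(6·12³·200000) = -21/100000 m
Load 4 — applied couple M₀=-4 kN·m at a=36/5 m (b=L-a=24/5):
  y_4 = (R_Ax³/6 - M_Ax²/2)/EI  [x≤a] with R_A=-12/25, M_A=-32/25 = ((-12/25)·4³/6 - (-32/25)·4²/2)/200000 = 2/78125 m
Superposition: y = Σ y_i = -15923/25000000 m ≈ -0.000637 m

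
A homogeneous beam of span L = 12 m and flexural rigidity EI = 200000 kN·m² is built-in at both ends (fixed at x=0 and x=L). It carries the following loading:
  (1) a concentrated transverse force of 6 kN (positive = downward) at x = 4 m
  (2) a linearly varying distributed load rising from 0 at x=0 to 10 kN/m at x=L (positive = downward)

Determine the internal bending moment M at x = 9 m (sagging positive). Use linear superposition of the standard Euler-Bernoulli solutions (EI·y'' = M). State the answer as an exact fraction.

M(9) = 145/12 kN·m

Load 1 — point force P=6 kN at a=4 m (b=L-a=8):
  M_1 = Pa²(a+3b)(L-x)/L³ - Pa²b/L²  [x>a] = 6·4²·(4+3·8)·(12-9)/12³ - 6·4²·8/12² = -2/3 kN·m
Load 2 — triangular load w₀=10 kN/m (0→w₀ over full span):
  M_2 = 3w₀Lx/20 - w₀L²/30 - w₀x³/(6L) = 3·10·12·9/20 - 10·12²/30 - 10·9³/(6·12) = 51/4 kN·m
Superposition: M = Σ M_i = 145/12 kN·m ≈ 12.083333 kN·m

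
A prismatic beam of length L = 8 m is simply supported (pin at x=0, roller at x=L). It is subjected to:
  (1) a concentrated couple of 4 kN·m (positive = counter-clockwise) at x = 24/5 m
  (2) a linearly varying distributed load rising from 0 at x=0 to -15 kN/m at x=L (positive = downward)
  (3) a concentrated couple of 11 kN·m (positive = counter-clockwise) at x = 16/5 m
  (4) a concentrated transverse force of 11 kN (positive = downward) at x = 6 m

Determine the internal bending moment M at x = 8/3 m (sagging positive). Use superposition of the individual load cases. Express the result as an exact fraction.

Load 1 — applied couple M₀=4 kN·m at a=24/5 m (b=L-a=16/5):
  M_1 = M₀x/L  [x≤a] = 4·(8/3)/8 = 4/3 kN·m
Load 2 — triangular load w₀=-15 kN/m (0→w₀ over full span):
  M_2 = w₀Lx/6 - w₀x³/(6L) = (-15)·8·(8/3)/6 - (-15)·(8/3)³/(6·8) = -1280/27 kN·m
Load 3 — applied couple M₀=11 kN·m at a=16/5 m (b=L-a=24/5):
  M_3 = M₀x/L  [x≤a] = 11·(8/3)/8 = 11/3 kN·m
Load 4 — point force P=11 kN at a=6 m (b=L-a=2):
  M_4 = Pbx/L  [x≤a] = 11·2·(8/3)/8 = 22/3 kN·m
Superposition: M = Σ M_i = -947/27 kN·m ≈ -35.074074 kN·m

M(8/3) = -947/27 kN·m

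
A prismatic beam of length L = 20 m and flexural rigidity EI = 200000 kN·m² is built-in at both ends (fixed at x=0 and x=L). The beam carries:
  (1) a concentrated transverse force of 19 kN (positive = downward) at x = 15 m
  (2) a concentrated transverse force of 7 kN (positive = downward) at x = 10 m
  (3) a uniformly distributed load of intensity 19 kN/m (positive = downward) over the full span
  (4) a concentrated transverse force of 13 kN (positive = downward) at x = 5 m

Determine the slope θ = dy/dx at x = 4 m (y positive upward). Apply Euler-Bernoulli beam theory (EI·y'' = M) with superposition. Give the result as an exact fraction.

θ(4) = -341/50000 rad

Load 1 — point force P=19 kN at a=15 m (b=L-a=5):
  θ_1 = -Pb²x(2aL-(3a+b)x)/(2L³EI)  [x≤a] = -19·5²·4·(2·15·20-(3·15+5)·4)/(2·20³·200000) = -19/80000 rad
Load 2 — point force P=7 kN at a=10 m (b=L-a=10):
  θ_2 = -Pb²x(2aL-(3a+b)x)/(2L³EI)  [x≤a] = -7·10²·4·(2·10·20-(3·10+10)·4)/(2·20³·200000) = -21/100000 rad
Load 3 — uniform load w=19 kN/m over full span:
  θ_3 = -wx(L-x)(L-2x)/(12EI) = -19·4·(20-4)·(20-2·4)/(12·200000) = -19/3125 rad
Load 4 — point force P=13 kN at a=5 m (b=L-a=15):
  θ_4 = -Pb²x(2aL-(3a+b)x)/(2L³EI)  [x≤a] = -13·15²·4·(2·5·20-(3·5+15)·4)/(2·20³·200000) = -117/400000 rad
Superposition: θ = Σ θ_i = -341/50000 rad ≈ -0.006820 rad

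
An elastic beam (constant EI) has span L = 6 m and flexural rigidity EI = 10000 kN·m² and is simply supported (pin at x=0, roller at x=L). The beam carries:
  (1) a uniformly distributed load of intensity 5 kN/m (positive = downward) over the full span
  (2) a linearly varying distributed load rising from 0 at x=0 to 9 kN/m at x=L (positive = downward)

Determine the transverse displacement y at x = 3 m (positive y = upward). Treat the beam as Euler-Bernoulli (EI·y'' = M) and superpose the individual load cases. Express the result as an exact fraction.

y(3) = -513/32000 m

Load 1 — uniform load w=5 kN/m over full span:
  y_1 = -wx(L³-2Lx²+x³)/(24EI) = -5·3·(6³-2·6·3²+3³)/(24·10000) = -27/3200 m
Load 2 — triangular load w₀=9 kN/m (0→w₀ over full span):
  y_2 = -w₀x(7L⁴-10L²x²+3x⁴)/(360LEI) = -9·3·(7·6⁴-10·6²·3²+3·3⁴)/(360·6·10000) = -243/32000 m
Superposition: y = Σ y_i = -513/32000 m ≈ -0.016031 m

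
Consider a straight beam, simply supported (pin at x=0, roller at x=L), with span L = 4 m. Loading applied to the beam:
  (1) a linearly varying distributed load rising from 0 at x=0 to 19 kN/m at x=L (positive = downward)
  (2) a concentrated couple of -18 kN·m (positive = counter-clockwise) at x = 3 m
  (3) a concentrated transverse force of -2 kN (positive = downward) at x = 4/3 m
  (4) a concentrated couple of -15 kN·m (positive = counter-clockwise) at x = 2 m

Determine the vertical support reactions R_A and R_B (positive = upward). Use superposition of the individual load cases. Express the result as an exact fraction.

Load 1 — triangular load w₀=19 kN/m (0→w₀ over full span):
  R_A = w₀L/6 = 19·4/6 = 38/3 kN
  R_B = w₀L/3 = 19·4/3 = 76/3 kN
Load 2 — applied couple M₀=-18 kN·m at a=3 m (b=L-a=1):
  R_A = M₀/L = (-18)/4 = -9/2 kN
  R_B = -M₀/L = -(-18)/4 = 9/2 kN
Load 3 — point force P=-2 kN at a=4/3 m (b=L-a=8/3):
  R_A = Pb/L = (-2)·(8/3)/4 = -4/3 kN
  R_B = Pa/L = (-2)·(4/3)/4 = -2/3 kN
Load 4 — applied couple M₀=-15 kN·m at a=2 m (b=L-a=2):
  R_A = M₀/L = (-15)/4 = -15/4 kN
  R_B = -M₀/L = -(-15)/4 = 15/4 kN
Superposition: R_A = 37/12 kN, R_B = 395/12 kN

R_A = 37/12 kN, R_B = 395/12 kN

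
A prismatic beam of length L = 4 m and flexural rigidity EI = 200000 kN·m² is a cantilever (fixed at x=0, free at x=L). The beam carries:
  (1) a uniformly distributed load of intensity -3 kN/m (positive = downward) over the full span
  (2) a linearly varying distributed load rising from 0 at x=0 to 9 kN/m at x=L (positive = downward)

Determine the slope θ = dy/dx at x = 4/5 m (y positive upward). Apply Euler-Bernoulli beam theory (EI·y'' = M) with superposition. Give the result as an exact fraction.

θ(4/5) = -1333/15625000 rad

Load 1 — uniform load w=-3 kN/m over full span:
  θ_1 = -wx(x²-3Lx+3L²)/(6EI) = -(-3)·(4/5)·((4/5)²-3·4·(4/5)+3·4²)/(6·200000) = 61/781250 rad
Load 2 — triangular load w₀=9 kN/m (0→w₀ over full span):
  θ_2 = (w₀Lx²/4-w₀L²x/3-w₀x⁴/(24L))/EI = (9·4·(4/5)²/4-9·4²·(4/5)/3-9·(4/5)⁴/(24·4))/200000 = -2553/15625000 rad
Superposition: θ = Σ θ_i = -1333/15625000 rad ≈ -0.000085 rad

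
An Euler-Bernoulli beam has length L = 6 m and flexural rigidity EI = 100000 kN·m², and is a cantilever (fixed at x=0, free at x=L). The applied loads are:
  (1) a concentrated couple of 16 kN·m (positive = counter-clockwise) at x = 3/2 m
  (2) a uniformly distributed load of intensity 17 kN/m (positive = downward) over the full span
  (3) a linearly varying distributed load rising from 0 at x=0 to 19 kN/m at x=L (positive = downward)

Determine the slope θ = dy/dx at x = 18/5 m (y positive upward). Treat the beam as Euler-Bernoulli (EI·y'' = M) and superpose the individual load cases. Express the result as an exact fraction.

Load 1 — applied couple M₀=16 kN·m at a=3/2 m (b=L-a=9/2):
  θ_1 = M₀a/EI  [x>a] = 16·(3/2)/100000 = 3/12500 rad
Load 2 — uniform load w=17 kN/m over full span:
  θ_2 = -wx(x²-3Lx+3L²)/(6EI) = -17·(18/5)·((18/5)²-3·6·(18/5)+3·6²)/(6·100000) = -17901/3125000 rad
Load 3 — triangular load w₀=19 kN/m (0→w₀ over full span):
  θ_3 = (w₀Lx²/4-w₀L²x/3-w₀x⁴/(24L))/EI = (19·6·(18/5)²/4-19·6²·(18/5)/3-19·(18/5)⁴/(24·6))/100000 = -296001/62500000 rad
Superposition: θ = Σ θ_i = -639021/62500000 rad ≈ -0.010224 rad

θ(18/5) = -639021/62500000 rad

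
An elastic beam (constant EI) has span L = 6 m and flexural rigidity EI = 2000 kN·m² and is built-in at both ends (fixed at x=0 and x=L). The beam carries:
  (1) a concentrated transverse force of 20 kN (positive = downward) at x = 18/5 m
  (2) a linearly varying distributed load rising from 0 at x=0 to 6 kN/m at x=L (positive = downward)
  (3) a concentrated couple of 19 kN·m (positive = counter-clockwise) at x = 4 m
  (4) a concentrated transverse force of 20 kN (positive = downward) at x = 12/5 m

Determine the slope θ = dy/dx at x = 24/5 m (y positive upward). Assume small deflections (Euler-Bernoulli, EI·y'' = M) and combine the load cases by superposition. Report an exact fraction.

θ(24/5) = 4489/312500 rad

Load 1 — point force P=20 kN at a=18/5 m (b=L-a=12/5):
  θ_1 = Pa²(L-x)(2bL-(3b+a)(L-x))/(2L³EI)  [x>a] = 20·(18/5)²·(6-(24/5))·(2·(12/5)·6-(3·(12/5)+(18/5))·(6-(24/5)))/(2·6³·2000) = 891/156250 rad
Load 2 — triangular load w₀=6 kN/m (0→w₀ over full span):
  θ_2 = -w₀(2x(L-x)(L-2x)(x+2L)+x²(L-x)²)/(120LEI) = -6·(2·(24/5)·(6-(24/5))·(6-2·(24/5))·((24/5)+2·6)+(24/5)²·(6-(24/5))²)/(120·6·2000) = 216/78125 rad
Load 3 — applied couple M₀=19 kN·m at a=4 m (b=L-a=2):
  θ_3 = (R_Ax²/2 - M_Ax - M₀(x-a))/EI  [x>a] with R_A=38/9, M_A=19/3 = ((38/9)·(24/5)²/2 - (19/3)·(24/5) - 19·((24/5)-4))/2000 = 19/12500 rad
Load 4 — point force P=20 kN at a=12/5 m (b=L-a=18/5):
  θ_4 = Pa²(L-x)(2bL-(3b+a)(L-x))/(2L³EI)  [x>a] = 20·(12/5)²·(6-(24/5))·(2·(18/5)·6-(3·(18/5)+(12/5))·(6-(24/5)))/(2·6³·2000) = 342/78125 rad
Superposition: θ = Σ θ_i = 4489/312500 rad ≈ 0.014365 rad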